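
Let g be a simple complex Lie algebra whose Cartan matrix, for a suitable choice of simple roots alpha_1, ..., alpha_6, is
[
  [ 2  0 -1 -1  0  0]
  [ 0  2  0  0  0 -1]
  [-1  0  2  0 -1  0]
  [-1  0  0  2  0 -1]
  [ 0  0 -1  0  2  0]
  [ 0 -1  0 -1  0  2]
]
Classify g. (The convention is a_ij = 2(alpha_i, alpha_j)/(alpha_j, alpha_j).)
The matrix has rank 6 with 2's on the diagonal. Reading the off-diagonal entries as Dynkin edges (a single edge where a_ij = a_ji = -1; a double or triple edge where a_ij * a_ji = 2 or 3), the diagram is a chain of 6 nodes with single edges (A_6). One simple-root ordering that puts it in standard form is (alpha_2, alpha_6, alpha_4, alpha_1, alpha_3, alpha_5). So the algebra is type A_6, i.e. sl(7).

type A_6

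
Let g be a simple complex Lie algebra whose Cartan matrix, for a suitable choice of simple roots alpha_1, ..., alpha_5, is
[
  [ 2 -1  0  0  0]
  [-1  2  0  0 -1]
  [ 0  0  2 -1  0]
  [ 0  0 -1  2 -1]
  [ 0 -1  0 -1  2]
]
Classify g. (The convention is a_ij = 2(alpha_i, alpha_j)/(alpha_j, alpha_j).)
The matrix has rank 5 with 2's on the diagonal. Reading the off-diagonal entries as Dynkin edges (a single edge where a_ij = a_ji = -1; a double or triple edge where a_ij * a_ji = 2 or 3), the diagram is a chain of 5 nodes with single edges (A_5). One simple-root ordering that puts it in standard form is (alpha_3, alpha_4, alpha_5, alpha_2, alpha_1). So the algebra is type A_5, i.e. sl(6).

A_5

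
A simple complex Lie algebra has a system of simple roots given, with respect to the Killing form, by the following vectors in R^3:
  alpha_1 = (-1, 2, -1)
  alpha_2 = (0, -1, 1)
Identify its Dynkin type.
G_2

Compute the Cartan integers a_ij = 2(alpha_i, alpha_j)/(alpha_j, alpha_j); the resulting 2x2 Cartan matrix is
[[2, -3], [-1, 2]].
The roots have two lengths (squared-length ratio 3:1); the short ones are alpha_{2}. The associated Dynkin diagram is two nodes joined by a triple edge (G_2), so the type is G_2.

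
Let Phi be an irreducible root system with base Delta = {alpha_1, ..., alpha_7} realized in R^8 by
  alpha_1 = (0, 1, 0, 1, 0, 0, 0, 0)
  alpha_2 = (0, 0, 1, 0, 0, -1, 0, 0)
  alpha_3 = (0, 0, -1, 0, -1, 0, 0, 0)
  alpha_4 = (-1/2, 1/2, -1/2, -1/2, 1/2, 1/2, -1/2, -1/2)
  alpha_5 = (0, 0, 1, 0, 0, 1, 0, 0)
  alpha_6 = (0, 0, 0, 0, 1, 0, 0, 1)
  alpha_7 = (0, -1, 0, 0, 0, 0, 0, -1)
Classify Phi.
type E_7

Compute the Cartan integers a_ij = 2(alpha_i, alpha_j)/(alpha_j, alpha_j); the resulting 7x7 Cartan matrix is
[[2, 0, 0, 0, 0, 0, -1], [0, 2, -1, -1, 0, 0, 0], [0, -1, 2, 0, -1, -1, 0], [0, -1, 0, 2, 0, 0, 0], [0, 0, -1, 0, 2, 0, 0], [0, 0, -1, 0, 0, 2, -1], [-1, 0, 0, 0, 0, -1, 2]].
All simple roots have the same length, so the diagram is simply laced. The associated Dynkin diagram is a chain of 6 nodes with one extra node attached to the third node from one end (E_7), so the type is E_7.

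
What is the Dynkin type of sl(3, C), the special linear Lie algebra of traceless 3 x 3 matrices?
A_2 (sl(3))

This is sl(3), which has dimension 3^2 - 1 = 8 and rank 3 - 1 = 2 (a Cartan subalgebra is the diagonal traceless matrices). In the classification of classical Lie algebras, the special linear algebra sl(n+1) has type A_n; here n = 2, so the Dynkin diagram is a chain of 2 nodes with single edges (A_2). Hence the type is A_2.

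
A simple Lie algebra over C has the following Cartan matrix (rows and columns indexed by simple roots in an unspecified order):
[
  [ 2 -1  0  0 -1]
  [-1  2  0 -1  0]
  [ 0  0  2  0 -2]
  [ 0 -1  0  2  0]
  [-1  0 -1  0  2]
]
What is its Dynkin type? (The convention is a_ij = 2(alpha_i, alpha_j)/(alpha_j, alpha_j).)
The matrix has rank 5 with 2's on the diagonal. Reading the off-diagonal entries as Dynkin edges (a single edge where a_ij = a_ji = -1; a double or triple edge where a_ij * a_ji = 2 or 3), the diagram is a chain of 5 nodes with a double edge at one end; the terminal node there is the unique long simple root (C_5). One simple-root ordering that puts it in standard form is (alpha_4, alpha_2, alpha_1, alpha_5, alpha_3). So the algebra is type C_5, i.e. sp(10).

C_5 (sp(10))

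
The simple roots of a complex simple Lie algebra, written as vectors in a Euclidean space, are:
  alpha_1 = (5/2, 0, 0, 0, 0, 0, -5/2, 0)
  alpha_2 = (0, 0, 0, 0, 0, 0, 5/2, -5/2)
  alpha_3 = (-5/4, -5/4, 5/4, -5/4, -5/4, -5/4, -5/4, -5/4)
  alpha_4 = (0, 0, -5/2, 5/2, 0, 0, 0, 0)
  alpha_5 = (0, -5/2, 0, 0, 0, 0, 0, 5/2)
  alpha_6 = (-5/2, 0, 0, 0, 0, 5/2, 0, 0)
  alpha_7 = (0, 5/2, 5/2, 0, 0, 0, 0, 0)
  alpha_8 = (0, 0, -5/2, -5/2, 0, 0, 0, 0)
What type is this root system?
E8

Compute the Cartan integers a_ij = 2(alpha_i, alpha_j)/(alpha_j, alpha_j); the resulting 8x8 Cartan matrix is
[[2, -1, 0, 0, 0, -1, 0, 0], [-1, 2, 0, 0, -1, 0, 0, 0], [0, 0, 2, -1, 0, 0, 0, 0], [0, 0, -1, 2, 0, 0, -1, 0], [0, -1, 0, 0, 2, 0, -1, 0], [-1, 0, 0, 0, 0, 2, 0, 0], [0, 0, 0, -1, -1, 0, 2, -1], [0, 0, 0, 0, 0, 0, -1, 2]].
All simple roots have the same length, so the diagram is simply laced. The associated Dynkin diagram is a chain of 7 nodes with one extra node attached to the third node from one end (E_8), so the type is E_8.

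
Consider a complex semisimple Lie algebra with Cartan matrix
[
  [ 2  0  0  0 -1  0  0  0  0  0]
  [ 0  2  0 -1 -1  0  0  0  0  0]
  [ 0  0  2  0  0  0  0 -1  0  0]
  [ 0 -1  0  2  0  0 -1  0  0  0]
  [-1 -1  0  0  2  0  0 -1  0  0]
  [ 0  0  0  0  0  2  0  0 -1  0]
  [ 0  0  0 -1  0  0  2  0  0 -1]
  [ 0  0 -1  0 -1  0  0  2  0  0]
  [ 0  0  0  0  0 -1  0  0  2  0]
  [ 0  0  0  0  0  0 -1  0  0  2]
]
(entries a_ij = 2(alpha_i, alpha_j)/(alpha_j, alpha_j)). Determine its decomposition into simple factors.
The diagram associated to this matrix has two connected components: the simple roots {alpha_6, alpha_9} form a chain of 2 nodes with single edges (A_2), and {alpha_1, alpha_2, alpha_3, alpha_4, alpha_5, alpha_7, alpha_8, alpha_10} form a chain of 7 nodes with one extra node attached to the third node from one end (E_8). A semisimple Lie algebra decomposes uniquely as the direct sum of simple ideals, one per connected component of its Dynkin diagram, so g ≅ A_2 ⊕ E_8 (dimension 8 + 248 = 256).

A_2 (sl(3)) + E_8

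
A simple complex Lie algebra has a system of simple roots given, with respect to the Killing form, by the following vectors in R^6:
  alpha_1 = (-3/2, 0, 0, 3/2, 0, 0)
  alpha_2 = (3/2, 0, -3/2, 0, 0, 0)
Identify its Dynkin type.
Compute the Cartan integers a_ij = 2(alpha_i, alpha_j)/(alpha_j, alpha_j); the resulting 2x2 Cartan matrix is
[[2, -1], [-1, 2]].
All simple roots have the same length, so the diagram is simply laced. The associated Dynkin diagram is a chain of 2 nodes with single edges (A_2), so the type is A_2 (the algebra sl(3)).

A_2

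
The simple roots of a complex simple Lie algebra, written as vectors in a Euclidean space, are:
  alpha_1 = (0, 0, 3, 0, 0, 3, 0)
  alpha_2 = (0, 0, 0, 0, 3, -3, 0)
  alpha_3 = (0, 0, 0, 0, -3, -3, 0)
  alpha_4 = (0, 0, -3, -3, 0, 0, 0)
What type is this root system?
Compute the Cartan integers a_ij = 2(alpha_i, alpha_j)/(alpha_j, alpha_j); the resulting 4x4 Cartan matrix is
[[2, -1, -1, -1], [-1, 2, 0, 0], [-1, 0, 2, 0], [-1, 0, 0, 2]].
All simple roots have the same length, so the diagram is simply laced. The associated Dynkin diagram is a chain of 2 nodes with a fork of two nodes at one end (D_4), so the type is D_4 (the algebra so(8)).

D4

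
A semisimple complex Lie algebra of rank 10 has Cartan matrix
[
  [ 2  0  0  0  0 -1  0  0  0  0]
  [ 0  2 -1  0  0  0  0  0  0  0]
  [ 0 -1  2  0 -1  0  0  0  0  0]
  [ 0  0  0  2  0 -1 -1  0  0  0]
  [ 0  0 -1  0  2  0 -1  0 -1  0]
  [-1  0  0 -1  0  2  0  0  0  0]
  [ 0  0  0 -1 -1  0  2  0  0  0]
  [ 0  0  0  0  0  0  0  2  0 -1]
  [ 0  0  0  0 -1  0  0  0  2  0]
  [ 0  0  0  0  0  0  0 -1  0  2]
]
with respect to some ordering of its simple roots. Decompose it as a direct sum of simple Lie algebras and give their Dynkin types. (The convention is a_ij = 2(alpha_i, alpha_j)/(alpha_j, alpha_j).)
The diagram associated to this matrix has two connected components: the simple roots {alpha_8, alpha_10} form a chain of 2 nodes with single edges (A_2), and {alpha_1, alpha_2, alpha_3, alpha_4, alpha_5, alpha_6, alpha_7, alpha_9} form a chain of 7 nodes with one extra node attached to the third node from one end (E_8). A semisimple Lie algebra decomposes uniquely as the direct sum of simple ideals, one per connected component of its Dynkin diagram, so g ≅ A_2 ⊕ E_8 (dimension 8 + 248 = 256).

type A_2 ⊕ type E_8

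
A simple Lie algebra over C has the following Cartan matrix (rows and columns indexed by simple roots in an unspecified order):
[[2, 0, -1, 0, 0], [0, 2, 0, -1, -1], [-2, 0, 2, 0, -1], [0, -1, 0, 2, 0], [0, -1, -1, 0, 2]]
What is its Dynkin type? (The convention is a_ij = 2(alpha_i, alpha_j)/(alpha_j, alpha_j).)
The matrix has rank 5 with 2's on the diagonal. Reading the off-diagonal entries as Dynkin edges (a single edge where a_ij = a_ji = -1; a double or triple edge where a_ij * a_ji = 2 or 3), the diagram is a chain of 5 nodes with a double edge at one end; the terminal node there is the unique short simple root (B_5). One simple-root ordering that puts it in standard form is (alpha_4, alpha_2, alpha_5, alpha_3, alpha_1). So the algebra is type B_5, i.e. so(11).

B_5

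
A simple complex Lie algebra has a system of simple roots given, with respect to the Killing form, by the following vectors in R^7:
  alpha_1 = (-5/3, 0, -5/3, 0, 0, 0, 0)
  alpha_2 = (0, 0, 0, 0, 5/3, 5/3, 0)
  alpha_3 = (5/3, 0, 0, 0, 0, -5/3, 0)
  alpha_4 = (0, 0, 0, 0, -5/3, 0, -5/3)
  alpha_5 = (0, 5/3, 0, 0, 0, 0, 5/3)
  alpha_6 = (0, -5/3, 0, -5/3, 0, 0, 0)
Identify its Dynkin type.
A_6

Compute the Cartan integers a_ij = 2(alpha_i, alpha_j)/(alpha_j, alpha_j); the resulting 6x6 Cartan matrix is
[[2, 0, -1, 0, 0, 0], [0, 2, -1, -1, 0, 0], [-1, -1, 2, 0, 0, 0], [0, -1, 0, 2, -1, 0], [0, 0, 0, -1, 2, -1], [0, 0, 0, 0, -1, 2]].
All simple roots have the same length, so the diagram is simply laced. The associated Dynkin diagram is a chain of 6 nodes with single edges (A_6), so the type is A_6 (the algebra sl(7)).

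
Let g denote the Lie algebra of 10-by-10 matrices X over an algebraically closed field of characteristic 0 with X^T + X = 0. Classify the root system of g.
This is so(10) with 10 even, which has dimension 10(10-1)/2 = 45 and rank 10/2 = 5. In the classification of classical Lie algebras, the orthogonal algebra so(2n) in an even number of variables has type D_n; here n = 5, so the Dynkin diagram is a chain of 3 nodes with a fork of two nodes at one end (D_5). Hence the type is D_5.

D_5 (so(10))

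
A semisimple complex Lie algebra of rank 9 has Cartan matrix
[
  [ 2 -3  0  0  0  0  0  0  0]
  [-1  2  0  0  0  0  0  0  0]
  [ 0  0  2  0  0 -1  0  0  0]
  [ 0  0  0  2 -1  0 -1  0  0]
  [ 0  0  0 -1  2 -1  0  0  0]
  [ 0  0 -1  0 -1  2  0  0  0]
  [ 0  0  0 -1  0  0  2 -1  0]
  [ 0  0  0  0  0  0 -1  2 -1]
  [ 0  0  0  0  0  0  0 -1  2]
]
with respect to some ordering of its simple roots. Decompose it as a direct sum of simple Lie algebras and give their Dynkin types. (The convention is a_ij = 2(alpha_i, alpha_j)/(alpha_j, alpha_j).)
The diagram associated to this matrix has two connected components: the simple roots {alpha_3, alpha_4, alpha_5, alpha_6, alpha_7, alpha_8, alpha_9} form a chain of 7 nodes with single edges (A_7), and {alpha_1, alpha_2} form two nodes joined by a triple edge (G_2). A semisimple Lie algebra decomposes uniquely as the direct sum of simple ideals, one per connected component of its Dynkin diagram, so g ≅ A_7 ⊕ G_2 (dimension 63 + 14 = 77).

A7 ⊕ G2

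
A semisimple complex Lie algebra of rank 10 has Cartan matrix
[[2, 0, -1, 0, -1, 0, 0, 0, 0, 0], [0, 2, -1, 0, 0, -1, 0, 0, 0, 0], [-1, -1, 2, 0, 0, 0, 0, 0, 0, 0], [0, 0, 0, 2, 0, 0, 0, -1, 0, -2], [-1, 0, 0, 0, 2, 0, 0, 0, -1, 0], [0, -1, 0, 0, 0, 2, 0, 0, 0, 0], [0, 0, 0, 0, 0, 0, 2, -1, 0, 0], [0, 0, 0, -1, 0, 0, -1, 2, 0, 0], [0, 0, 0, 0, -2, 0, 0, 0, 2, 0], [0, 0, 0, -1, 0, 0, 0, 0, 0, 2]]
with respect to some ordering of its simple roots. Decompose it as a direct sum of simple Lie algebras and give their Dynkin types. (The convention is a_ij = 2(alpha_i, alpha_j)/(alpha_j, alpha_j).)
B_4 + C_6

The diagram associated to this matrix has two connected components: the simple roots {alpha_4, alpha_7, alpha_8, alpha_10} form a chain of 4 nodes with a double edge at one end; the terminal node there is the unique short simple root (B_4), and {alpha_1, alpha_2, alpha_3, alpha_5, alpha_6, alpha_9} form a chain of 6 nodes with a double edge at one end; the terminal node there is the unique long simple root (C_6). A semisimple Lie algebra decomposes uniquely as the direct sum of simple ideals, one per connected component of its Dynkin diagram, so g ≅ B_4 ⊕ C_6 (dimension 36 + 78 = 114).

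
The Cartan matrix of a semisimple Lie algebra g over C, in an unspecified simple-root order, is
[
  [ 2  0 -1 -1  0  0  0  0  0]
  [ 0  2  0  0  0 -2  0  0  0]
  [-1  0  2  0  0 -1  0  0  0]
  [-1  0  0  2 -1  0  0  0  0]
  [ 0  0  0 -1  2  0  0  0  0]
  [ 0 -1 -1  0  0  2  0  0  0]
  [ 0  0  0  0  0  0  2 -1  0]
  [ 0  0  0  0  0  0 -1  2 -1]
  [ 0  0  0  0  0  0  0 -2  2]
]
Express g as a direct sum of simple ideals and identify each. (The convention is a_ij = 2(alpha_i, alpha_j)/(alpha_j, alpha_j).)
The diagram associated to this matrix has two connected components: the simple roots {alpha_7, alpha_8, alpha_9} form a chain of 3 nodes with a double edge at one end; the terminal node there is the unique long simple root (C_3), and {alpha_1, alpha_2, alpha_3, alpha_4, alpha_5, alpha_6} form a chain of 6 nodes with a double edge at one end; the terminal node there is the unique long simple root (C_6). A semisimple Lie algebra decomposes uniquely as the direct sum of simple ideals, one per connected component of its Dynkin diagram, so g ≅ C_3 ⊕ C_6 (dimension 21 + 78 = 99).

C_3 (sp(6)) ⊕ C_6 (sp(12))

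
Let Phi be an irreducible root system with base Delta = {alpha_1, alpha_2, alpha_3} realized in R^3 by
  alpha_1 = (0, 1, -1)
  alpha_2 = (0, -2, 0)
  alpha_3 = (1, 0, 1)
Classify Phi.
C_3 (sp(6))

Compute the Cartan integers a_ij = 2(alpha_i, alpha_j)/(alpha_j, alpha_j); the resulting 3x3 Cartan matrix is
[[2, -1, -1], [-2, 2, 0], [-1, 0, 2]].
The roots have two lengths (squared-length ratio 2:1); the short ones are alpha_{1,3}. The associated Dynkin diagram is a chain of 3 nodes with a double edge at one end; the terminal node there is the unique long simple root (C_3), so the type is C_3 (the algebra sp(6)).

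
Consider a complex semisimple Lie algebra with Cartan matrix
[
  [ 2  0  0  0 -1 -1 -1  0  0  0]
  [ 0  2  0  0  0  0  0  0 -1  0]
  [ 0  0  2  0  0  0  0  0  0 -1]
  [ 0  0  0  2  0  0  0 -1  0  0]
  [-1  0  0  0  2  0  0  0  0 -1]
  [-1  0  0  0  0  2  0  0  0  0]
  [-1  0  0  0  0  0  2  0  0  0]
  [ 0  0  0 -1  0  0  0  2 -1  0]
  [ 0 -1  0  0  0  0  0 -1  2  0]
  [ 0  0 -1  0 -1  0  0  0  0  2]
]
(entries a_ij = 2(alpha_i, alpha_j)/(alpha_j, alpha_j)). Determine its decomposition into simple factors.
The diagram associated to this matrix has two connected components: the simple roots {alpha_2, alpha_4, alpha_8, alpha_9} form a chain of 4 nodes with single edges (A_4), and {alpha_1, alpha_3, alpha_5, alpha_6, alpha_7, alpha_10} form a chain of 4 nodes with a fork of two nodes at one end (D_6). A semisimple Lie algebra decomposes uniquely as the direct sum of simple ideals, one per connected component of its Dynkin diagram, so g ≅ A_4 ⊕ D_6 (dimension 24 + 66 = 90).

type A_4 ⊕ type D_6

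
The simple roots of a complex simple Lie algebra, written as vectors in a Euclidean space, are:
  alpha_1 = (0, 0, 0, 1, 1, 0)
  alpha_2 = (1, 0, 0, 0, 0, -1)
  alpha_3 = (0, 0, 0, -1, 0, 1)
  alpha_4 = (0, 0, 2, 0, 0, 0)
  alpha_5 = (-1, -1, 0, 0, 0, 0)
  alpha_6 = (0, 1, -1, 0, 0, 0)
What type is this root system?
Compute the Cartan integers a_ij = 2(alpha_i, alpha_j)/(alpha_j, alpha_j); the resulting 6x6 Cartan matrix is
[[2, 0, -1, 0, 0, 0], [0, 2, -1, 0, -1, 0], [-1, -1, 2, 0, 0, 0], [0, 0, 0, 2, 0, -2], [0, -1, 0, 0, 2, -1], [0, 0, 0, -1, -1, 2]].
The roots have two lengths (squared-length ratio 2:1); the short ones are alpha_{1,2,3,5,6}. The associated Dynkin diagram is a chain of 6 nodes with a double edge at one end; the terminal node there is the unique long simple root (C_6), so the type is C_6 (the algebra sp(12)).

C_6 (sp(12))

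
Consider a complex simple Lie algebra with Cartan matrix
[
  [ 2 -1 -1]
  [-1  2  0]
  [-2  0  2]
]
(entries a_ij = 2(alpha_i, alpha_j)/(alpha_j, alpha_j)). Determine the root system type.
C3

The matrix has rank 3 with 2's on the diagonal. Reading the off-diagonal entries as Dynkin edges (a single edge where a_ij = a_ji = -1; a double or triple edge where a_ij * a_ji = 2 or 3), the diagram is a chain of 3 nodes with a double edge at one end; the terminal node there is the unique long simple root (C_3). One simple-root ordering that puts it in standard form is (alpha_2, alpha_1, alpha_3). So the algebra is type C_3, i.e. sp(6).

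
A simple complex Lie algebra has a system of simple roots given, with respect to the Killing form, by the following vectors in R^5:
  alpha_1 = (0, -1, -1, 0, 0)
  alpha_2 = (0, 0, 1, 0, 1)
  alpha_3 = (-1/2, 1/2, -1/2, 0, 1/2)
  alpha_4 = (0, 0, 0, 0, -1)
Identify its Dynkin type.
F_4

Compute the Cartan integers a_ij = 2(alpha_i, alpha_j)/(alpha_j, alpha_j); the resulting 4x4 Cartan matrix is
[[2, -1, 0, 0], [-1, 2, 0, -2], [0, 0, 2, -1], [0, -1, -1, 2]].
The roots have two lengths (squared-length ratio 2:1); the short ones are alpha_{3,4}. The associated Dynkin diagram is a chain of 4 nodes with a double edge between the middle two (F_4), so the type is F_4.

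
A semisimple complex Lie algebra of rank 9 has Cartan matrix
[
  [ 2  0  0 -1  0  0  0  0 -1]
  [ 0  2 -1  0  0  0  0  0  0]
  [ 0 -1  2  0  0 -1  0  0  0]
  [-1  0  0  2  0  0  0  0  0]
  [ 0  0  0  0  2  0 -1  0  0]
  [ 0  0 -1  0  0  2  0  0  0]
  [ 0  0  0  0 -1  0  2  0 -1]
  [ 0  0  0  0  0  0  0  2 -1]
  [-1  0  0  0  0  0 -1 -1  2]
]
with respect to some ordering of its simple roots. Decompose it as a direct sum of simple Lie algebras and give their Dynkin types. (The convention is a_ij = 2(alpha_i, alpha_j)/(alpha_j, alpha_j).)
type A_3 + type E_6

The diagram associated to this matrix has two connected components: the simple roots {alpha_2, alpha_3, alpha_6} form a chain of 3 nodes with single edges (A_3), and {alpha_1, alpha_4, alpha_5, alpha_7, alpha_8, alpha_9} form a chain of 5 nodes with one extra node attached to the third node from one end (E_6). A semisimple Lie algebra decomposes uniquely as the direct sum of simple ideals, one per connected component of its Dynkin diagram, so g ≅ A_3 ⊕ E_6 (dimension 15 + 78 = 93).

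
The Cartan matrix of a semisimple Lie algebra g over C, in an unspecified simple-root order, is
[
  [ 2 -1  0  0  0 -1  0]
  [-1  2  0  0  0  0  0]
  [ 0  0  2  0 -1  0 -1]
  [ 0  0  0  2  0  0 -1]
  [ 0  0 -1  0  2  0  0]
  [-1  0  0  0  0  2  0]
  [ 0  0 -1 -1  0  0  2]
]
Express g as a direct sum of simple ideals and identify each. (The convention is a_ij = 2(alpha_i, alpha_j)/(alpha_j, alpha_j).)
A_3 ⊕ A_4

The diagram associated to this matrix has two connected components: the simple roots {alpha_1, alpha_2, alpha_6} form a chain of 3 nodes with single edges (A_3), and {alpha_3, alpha_4, alpha_5, alpha_7} form a chain of 4 nodes with single edges (A_4). A semisimple Lie algebra decomposes uniquely as the direct sum of simple ideals, one per connected component of its Dynkin diagram, so g ≅ A_3 ⊕ A_4 (dimension 15 + 24 = 39).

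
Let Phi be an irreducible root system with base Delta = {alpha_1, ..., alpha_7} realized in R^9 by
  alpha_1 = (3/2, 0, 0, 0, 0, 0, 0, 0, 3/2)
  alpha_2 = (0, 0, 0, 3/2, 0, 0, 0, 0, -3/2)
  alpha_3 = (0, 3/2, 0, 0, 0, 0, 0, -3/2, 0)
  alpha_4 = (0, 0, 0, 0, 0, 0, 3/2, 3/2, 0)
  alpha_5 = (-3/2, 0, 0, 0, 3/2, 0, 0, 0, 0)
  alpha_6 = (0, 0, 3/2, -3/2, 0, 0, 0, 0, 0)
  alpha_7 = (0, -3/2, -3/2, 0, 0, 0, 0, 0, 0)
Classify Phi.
Compute the Cartan integers a_ij = 2(alpha_i, alpha_j)/(alpha_j, alpha_j); the resulting 7x7 Cartan matrix is
[[2, -1, 0, 0, -1, 0, 0], [-1, 2, 0, 0, 0, -1, 0], [0, 0, 2, -1, 0, 0, -1], [0, 0, -1, 2, 0, 0, 0], [-1, 0, 0, 0, 2, 0, 0], [0, -1, 0, 0, 0, 2, -1], [0, 0, -1, 0, 0, -1, 2]].
All simple roots have the same length, so the diagram is simply laced. The associated Dynkin diagram is a chain of 7 nodes with single edges (A_7), so the type is A_7 (the algebra sl(8)).

A_7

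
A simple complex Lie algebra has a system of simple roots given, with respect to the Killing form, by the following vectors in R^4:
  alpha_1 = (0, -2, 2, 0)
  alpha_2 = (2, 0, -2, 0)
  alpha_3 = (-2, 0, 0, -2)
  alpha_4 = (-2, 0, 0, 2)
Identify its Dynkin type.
Compute the Cartan integers a_ij = 2(alpha_i, alpha_j)/(alpha_j, alpha_j); the resulting 4x4 Cartan matrix is
[[2, -1, 0, 0], [-1, 2, -1, -1], [0, -1, 2, 0], [0, -1, 0, 2]].
All simple roots have the same length, so the diagram is simply laced. The associated Dynkin diagram is a chain of 2 nodes with a fork of two nodes at one end (D_4), so the type is D_4 (the algebra so(8)).

D_4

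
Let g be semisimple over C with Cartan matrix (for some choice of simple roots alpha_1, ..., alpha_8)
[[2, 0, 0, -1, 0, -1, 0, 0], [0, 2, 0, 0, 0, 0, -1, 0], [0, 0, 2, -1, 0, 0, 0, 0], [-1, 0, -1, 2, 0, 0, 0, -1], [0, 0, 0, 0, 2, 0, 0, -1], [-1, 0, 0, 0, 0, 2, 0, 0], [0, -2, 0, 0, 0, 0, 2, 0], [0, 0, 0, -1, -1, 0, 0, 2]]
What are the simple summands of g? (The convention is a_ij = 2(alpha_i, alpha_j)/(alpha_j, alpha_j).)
The diagram associated to this matrix has two connected components: the simple roots {alpha_2, alpha_7} form a chain of 2 nodes with a double edge at one end; the terminal node there is the unique short simple root (B_2), and {alpha_1, alpha_3, alpha_4, alpha_5, alpha_6, alpha_8} form a chain of 5 nodes with one extra node attached to the third node from one end (E_6). A semisimple Lie algebra decomposes uniquely as the direct sum of simple ideals, one per connected component of its Dynkin diagram, so g ≅ B_2 ⊕ E_6 (dimension 10 + 78 = 88).

B_2 + E_6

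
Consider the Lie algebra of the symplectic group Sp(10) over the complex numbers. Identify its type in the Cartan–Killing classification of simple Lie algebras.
This is sp(10), which has dimension 10(10+1)/2 = 55 and rank 10/2 = 5. In the classification of classical Lie algebras, the symplectic algebra sp(2n) has type C_n; here n = 5, so the Dynkin diagram is a chain of 5 nodes with a double edge at one end; the terminal node there is the unique long simple root (C_5). Hence the type is C_5.

C_5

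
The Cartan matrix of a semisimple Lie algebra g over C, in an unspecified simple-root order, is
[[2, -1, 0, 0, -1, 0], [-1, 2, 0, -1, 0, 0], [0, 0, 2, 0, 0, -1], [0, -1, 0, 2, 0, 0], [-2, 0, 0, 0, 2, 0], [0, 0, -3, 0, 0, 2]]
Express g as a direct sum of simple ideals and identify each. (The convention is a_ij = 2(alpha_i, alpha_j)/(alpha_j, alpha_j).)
The diagram associated to this matrix has two connected components: the simple roots {alpha_1, alpha_2, alpha_4, alpha_5} form a chain of 4 nodes with a double edge at one end; the terminal node there is the unique long simple root (C_4), and {alpha_3, alpha_6} form two nodes joined by a triple edge (G_2). A semisimple Lie algebra decomposes uniquely as the direct sum of simple ideals, one per connected component of its Dynkin diagram, so g ≅ C_4 ⊕ G_2 (dimension 36 + 14 = 50).

C_4 ⊕ G_2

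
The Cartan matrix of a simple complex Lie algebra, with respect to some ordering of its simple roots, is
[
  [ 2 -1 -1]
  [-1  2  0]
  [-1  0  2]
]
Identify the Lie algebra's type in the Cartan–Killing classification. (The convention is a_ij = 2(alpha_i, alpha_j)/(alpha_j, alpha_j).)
The matrix has rank 3 with 2's on the diagonal. Reading the off-diagonal entries as Dynkin edges (a single edge where a_ij = a_ji = -1; a double or triple edge where a_ij * a_ji = 2 or 3), the diagram is a chain of 3 nodes with single edges (A_3). One simple-root ordering that puts it in standard form is (alpha_2, alpha_1, alpha_3). So the algebra is type A_3, i.e. sl(4).

type A_3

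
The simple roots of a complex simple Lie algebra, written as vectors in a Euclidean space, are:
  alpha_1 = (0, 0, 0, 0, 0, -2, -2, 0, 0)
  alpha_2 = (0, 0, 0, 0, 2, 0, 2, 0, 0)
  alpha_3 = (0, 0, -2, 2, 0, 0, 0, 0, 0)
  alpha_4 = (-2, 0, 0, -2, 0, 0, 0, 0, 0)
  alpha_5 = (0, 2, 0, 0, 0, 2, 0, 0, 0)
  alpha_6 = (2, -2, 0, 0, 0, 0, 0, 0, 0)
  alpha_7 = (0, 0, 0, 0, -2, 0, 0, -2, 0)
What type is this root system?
Compute the Cartan integers a_ij = 2(alpha_i, alpha_j)/(alpha_j, alpha_j); the resulting 7x7 Cartan matrix is
[[2, -1, 0, 0, -1, 0, 0], [-1, 2, 0, 0, 0, 0, -1], [0, 0, 2, -1, 0, 0, 0], [0, 0, -1, 2, 0, -1, 0], [-1, 0, 0, 0, 2, -1, 0], [0, 0, 0, -1, -1, 2, 0], [0, -1, 0, 0, 0, 0, 2]].
All simple roots have the same length, so the diagram is simply laced. The associated Dynkin diagram is a chain of 7 nodes with single edges (A_7), so the type is A_7 (the algebra sl(8)).

type A_7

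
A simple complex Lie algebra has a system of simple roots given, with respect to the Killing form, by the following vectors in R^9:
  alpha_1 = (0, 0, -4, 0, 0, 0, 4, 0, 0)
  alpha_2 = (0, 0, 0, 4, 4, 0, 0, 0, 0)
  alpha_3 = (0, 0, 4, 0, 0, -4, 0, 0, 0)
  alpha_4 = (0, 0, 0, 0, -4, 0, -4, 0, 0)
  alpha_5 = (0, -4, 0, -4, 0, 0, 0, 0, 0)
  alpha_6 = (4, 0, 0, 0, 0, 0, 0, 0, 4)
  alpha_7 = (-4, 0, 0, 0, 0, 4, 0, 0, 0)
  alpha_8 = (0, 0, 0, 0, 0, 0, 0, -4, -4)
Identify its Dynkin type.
Compute the Cartan integers a_ij = 2(alpha_i, alpha_j)/(alpha_j, alpha_j); the resulting 8x8 Cartan matrix is
[[2, 0, -1, -1, 0, 0, 0, 0], [0, 2, 0, -1, -1, 0, 0, 0], [-1, 0, 2, 0, 0, 0, -1, 0], [-1, -1, 0, 2, 0, 0, 0, 0], [0, -1, 0, 0, 2, 0, 0, 0], [0, 0, 0, 0, 0, 2, -1, -1], [0, 0, -1, 0, 0, -1, 2, 0], [0, 0, 0, 0, 0, -1, 0, 2]].
All simple roots have the same length, so the diagram is simply laced. The associated Dynkin diagram is a chain of 8 nodes with single edges (A_8), so the type is A_8 (the algebra sl(9)).

A_8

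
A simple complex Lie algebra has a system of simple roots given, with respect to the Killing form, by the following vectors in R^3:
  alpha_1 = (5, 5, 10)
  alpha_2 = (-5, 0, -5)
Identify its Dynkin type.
type G_2

Compute the Cartan integers a_ij = 2(alpha_i, alpha_j)/(alpha_j, alpha_j); the resulting 2x2 Cartan matrix is
[[2, -3], [-1, 2]].
The roots have two lengths (squared-length ratio 3:1); the short ones are alpha_{2}. The associated Dynkin diagram is two nodes joined by a triple edge (G_2), so the type is G_2.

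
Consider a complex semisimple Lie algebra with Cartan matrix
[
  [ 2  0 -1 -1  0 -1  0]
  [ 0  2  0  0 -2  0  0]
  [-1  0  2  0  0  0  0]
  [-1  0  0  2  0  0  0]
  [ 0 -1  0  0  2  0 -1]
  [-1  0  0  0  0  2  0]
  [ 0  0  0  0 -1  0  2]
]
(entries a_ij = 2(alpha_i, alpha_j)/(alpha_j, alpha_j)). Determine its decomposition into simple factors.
The diagram associated to this matrix has two connected components: the simple roots {alpha_2, alpha_5, alpha_7} form a chain of 3 nodes with a double edge at one end; the terminal node there is the unique long simple root (C_3), and {alpha_1, alpha_3, alpha_4, alpha_6} form a chain of 2 nodes with a fork of two nodes at one end (D_4). A semisimple Lie algebra decomposes uniquely as the direct sum of simple ideals, one per connected component of its Dynkin diagram, so g ≅ C_3 ⊕ D_4 (dimension 21 + 28 = 49).

C_3 ⊕ D_4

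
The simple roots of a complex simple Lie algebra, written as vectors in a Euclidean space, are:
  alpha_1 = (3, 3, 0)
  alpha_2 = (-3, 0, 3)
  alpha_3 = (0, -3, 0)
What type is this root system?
B_3 (so(7))

Compute the Cartan integers a_ij = 2(alpha_i, alpha_j)/(alpha_j, alpha_j); the resulting 3x3 Cartan matrix is
[[2, -1, -2], [-1, 2, 0], [-1, 0, 2]].
The roots have two lengths (squared-length ratio 2:1); the short ones are alpha_{3}. The associated Dynkin diagram is a chain of 3 nodes with a double edge at one end; the terminal node there is the unique short simple root (B_3), so the type is B_3 (the algebra so(7)).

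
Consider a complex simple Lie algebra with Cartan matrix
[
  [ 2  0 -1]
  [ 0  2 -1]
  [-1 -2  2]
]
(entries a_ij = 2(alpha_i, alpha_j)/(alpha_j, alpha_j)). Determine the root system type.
B3

The matrix has rank 3 with 2's on the diagonal. Reading the off-diagonal entries as Dynkin edges (a single edge where a_ij = a_ji = -1; a double or triple edge where a_ij * a_ji = 2 or 3), the diagram is a chain of 3 nodes with a double edge at one end; the terminal node there is the unique short simple root (B_3). One simple-root ordering that puts it in standard form is (alpha_1, alpha_3, alpha_2). So the algebra is type B_3, i.e. so(7).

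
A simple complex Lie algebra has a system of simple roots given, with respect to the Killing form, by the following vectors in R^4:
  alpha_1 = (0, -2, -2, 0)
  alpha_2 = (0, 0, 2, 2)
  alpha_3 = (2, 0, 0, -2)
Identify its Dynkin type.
type A_3

Compute the Cartan integers a_ij = 2(alpha_i, alpha_j)/(alpha_j, alpha_j); the resulting 3x3 Cartan matrix is
[[2, -1, 0], [-1, 2, -1], [0, -1, 2]].
All simple roots have the same length, so the diagram is simply laced. The associated Dynkin diagram is a chain of 3 nodes with single edges (A_3), so the type is A_3 (the algebra sl(4)).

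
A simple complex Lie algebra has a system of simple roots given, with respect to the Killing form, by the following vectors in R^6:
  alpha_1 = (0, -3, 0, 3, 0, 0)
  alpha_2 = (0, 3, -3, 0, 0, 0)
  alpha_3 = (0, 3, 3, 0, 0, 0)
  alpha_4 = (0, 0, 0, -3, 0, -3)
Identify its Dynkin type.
Compute the Cartan integers a_ij = 2(alpha_i, alpha_j)/(alpha_j, alpha_j); the resulting 4x4 Cartan matrix is
[[2, -1, -1, -1], [-1, 2, 0, 0], [-1, 0, 2, 0], [-1, 0, 0, 2]].
All simple roots have the same length, so the diagram is simply laced. The associated Dynkin diagram is a chain of 2 nodes with a fork of two nodes at one end (D_4), so the type is D_4 (the algebra so(8)).

D_4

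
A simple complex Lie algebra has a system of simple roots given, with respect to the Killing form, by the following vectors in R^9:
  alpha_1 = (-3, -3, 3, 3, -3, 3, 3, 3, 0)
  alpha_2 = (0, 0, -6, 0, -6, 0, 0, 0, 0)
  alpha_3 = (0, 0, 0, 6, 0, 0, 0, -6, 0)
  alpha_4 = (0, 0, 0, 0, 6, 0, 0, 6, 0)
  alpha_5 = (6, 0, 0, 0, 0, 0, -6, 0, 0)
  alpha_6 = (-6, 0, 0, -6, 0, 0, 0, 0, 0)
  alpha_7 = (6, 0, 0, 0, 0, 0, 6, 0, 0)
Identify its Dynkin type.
Compute the Cartan integers a_ij = 2(alpha_i, alpha_j)/(alpha_j, alpha_j); the resulting 7x7 Cartan matrix is
[[2, 0, 0, 0, -1, 0, 0], [0, 2, 0, -1, 0, 0, 0], [0, 0, 2, -1, 0, -1, 0], [0, -1, -1, 2, 0, 0, 0], [-1, 0, 0, 0, 2, -1, 0], [0, 0, -1, 0, -1, 2, -1], [0, 0, 0, 0, 0, -1, 2]].
All simple roots have the same length, so the diagram is simply laced. The associated Dynkin diagram is a chain of 6 nodes with one extra node attached to the third node from one end (E_7), so the type is E_7.

E_7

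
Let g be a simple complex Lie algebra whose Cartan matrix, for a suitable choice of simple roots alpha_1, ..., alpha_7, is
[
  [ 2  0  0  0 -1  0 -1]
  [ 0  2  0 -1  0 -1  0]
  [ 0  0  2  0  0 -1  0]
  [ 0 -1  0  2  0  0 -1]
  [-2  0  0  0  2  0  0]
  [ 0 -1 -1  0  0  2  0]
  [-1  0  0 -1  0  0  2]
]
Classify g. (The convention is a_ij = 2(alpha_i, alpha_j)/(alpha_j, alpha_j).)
The matrix has rank 7 with 2's on the diagonal. Reading the off-diagonal entries as Dynkin edges (a single edge where a_ij = a_ji = -1; a double or triple edge where a_ij * a_ji = 2 or 3), the diagram is a chain of 7 nodes with a double edge at one end; the terminal node there is the unique long simple root (C_7). One simple-root ordering that puts it in standard form is (alpha_3, alpha_6, alpha_2, alpha_4, alpha_7, alpha_1, alpha_5). So the algebra is type C_7, i.e. sp(14).

type C_7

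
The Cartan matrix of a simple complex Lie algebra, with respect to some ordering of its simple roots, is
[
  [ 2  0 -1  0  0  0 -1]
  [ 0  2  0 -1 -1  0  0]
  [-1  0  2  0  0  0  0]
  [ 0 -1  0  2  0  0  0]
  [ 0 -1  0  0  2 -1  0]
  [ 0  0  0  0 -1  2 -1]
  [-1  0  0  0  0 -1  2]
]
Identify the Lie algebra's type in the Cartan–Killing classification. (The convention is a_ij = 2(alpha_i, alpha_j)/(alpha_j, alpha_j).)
A7

The matrix has rank 7 with 2's on the diagonal. Reading the off-diagonal entries as Dynkin edges (a single edge where a_ij = a_ji = -1; a double or triple edge where a_ij * a_ji = 2 or 3), the diagram is a chain of 7 nodes with single edges (A_7). One simple-root ordering that puts it in standard form is (alpha_3, alpha_1, alpha_7, alpha_6, alpha_5, alpha_2, alpha_4). So the algebra is type A_7, i.e. sl(8).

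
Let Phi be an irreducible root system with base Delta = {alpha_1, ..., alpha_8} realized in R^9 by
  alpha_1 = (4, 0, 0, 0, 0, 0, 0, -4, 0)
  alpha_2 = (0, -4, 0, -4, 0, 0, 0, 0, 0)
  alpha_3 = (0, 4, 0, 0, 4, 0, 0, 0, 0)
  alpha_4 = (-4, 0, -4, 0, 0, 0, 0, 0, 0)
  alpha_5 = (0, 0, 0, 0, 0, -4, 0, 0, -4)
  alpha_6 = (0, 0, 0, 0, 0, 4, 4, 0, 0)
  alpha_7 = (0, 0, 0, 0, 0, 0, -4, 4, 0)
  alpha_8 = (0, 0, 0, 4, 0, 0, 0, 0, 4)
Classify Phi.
A_8

Compute the Cartan integers a_ij = 2(alpha_i, alpha_j)/(alpha_j, alpha_j); the resulting 8x8 Cartan matrix is
[[2, 0, 0, -1, 0, 0, -1, 0], [0, 2, -1, 0, 0, 0, 0, -1], [0, -1, 2, 0, 0, 0, 0, 0], [-1, 0, 0, 2, 0, 0, 0, 0], [0, 0, 0, 0, 2, -1, 0, -1], [0, 0, 0, 0, -1, 2, -1, 0], [-1, 0, 0, 0, 0, -1, 2, 0], [0, -1, 0, 0, -1, 0, 0, 2]].
All simple roots have the same length, so the diagram is simply laced. The associated Dynkin diagram is a chain of 8 nodes with single edges (A_8), so the type is A_8 (the algebra sl(9)).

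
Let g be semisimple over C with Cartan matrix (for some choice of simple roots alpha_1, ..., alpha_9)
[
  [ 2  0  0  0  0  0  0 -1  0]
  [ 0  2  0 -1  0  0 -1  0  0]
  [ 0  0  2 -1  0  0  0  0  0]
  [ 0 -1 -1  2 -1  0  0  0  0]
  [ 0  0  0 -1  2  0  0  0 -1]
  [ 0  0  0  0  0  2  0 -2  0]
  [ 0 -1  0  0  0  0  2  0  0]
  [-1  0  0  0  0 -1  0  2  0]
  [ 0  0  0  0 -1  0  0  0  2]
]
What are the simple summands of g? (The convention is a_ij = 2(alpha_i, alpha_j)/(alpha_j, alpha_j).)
The diagram associated to this matrix has two connected components: the simple roots {alpha_1, alpha_6, alpha_8} form a chain of 3 nodes with a double edge at one end; the terminal node there is the unique long simple root (C_3), and {alpha_2, alpha_3, alpha_4, alpha_5, alpha_7, alpha_9} form a chain of 5 nodes with one extra node attached to the third node from one end (E_6). A semisimple Lie algebra decomposes uniquely as the direct sum of simple ideals, one per connected component of its Dynkin diagram, so g ≅ C_3 ⊕ E_6 (dimension 21 + 78 = 99).

C3 + E6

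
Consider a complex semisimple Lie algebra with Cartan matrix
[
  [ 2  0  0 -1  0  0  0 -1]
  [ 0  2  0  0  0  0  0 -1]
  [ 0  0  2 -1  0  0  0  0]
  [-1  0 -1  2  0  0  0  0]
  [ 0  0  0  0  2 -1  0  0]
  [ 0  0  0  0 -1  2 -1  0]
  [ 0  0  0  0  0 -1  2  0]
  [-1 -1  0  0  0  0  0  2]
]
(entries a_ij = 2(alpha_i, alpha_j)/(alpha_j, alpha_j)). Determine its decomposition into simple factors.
A3 + A5

The diagram associated to this matrix has two connected components: the simple roots {alpha_5, alpha_6, alpha_7} form a chain of 3 nodes with single edges (A_3), and {alpha_1, alpha_2, alpha_3, alpha_4, alpha_8} form a chain of 5 nodes with single edges (A_5). A semisimple Lie algebra decomposes uniquely as the direct sum of simple ideals, one per connected component of its Dynkin diagram, so g ≅ A_3 ⊕ A_5 (dimension 15 + 35 = 50).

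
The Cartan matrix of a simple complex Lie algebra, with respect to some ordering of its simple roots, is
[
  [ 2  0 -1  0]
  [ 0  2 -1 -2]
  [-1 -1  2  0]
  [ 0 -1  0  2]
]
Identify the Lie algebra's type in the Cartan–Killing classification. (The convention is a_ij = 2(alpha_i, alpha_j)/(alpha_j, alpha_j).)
The matrix has rank 4 with 2's on the diagonal. Reading the off-diagonal entries as Dynkin edges (a single edge where a_ij = a_ji = -1; a double or triple edge where a_ij * a_ji = 2 or 3), the diagram is a chain of 4 nodes with a double edge at one end; the terminal node there is the unique short simple root (B_4). One simple-root ordering that puts it in standard form is (alpha_1, alpha_3, alpha_2, alpha_4). So the algebra is type B_4, i.e. so(9).

B_4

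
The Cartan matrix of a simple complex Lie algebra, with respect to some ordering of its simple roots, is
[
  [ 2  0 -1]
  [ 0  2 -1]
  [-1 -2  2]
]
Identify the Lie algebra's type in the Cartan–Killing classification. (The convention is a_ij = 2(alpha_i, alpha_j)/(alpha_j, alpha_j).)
type B_3

The matrix has rank 3 with 2's on the diagonal. Reading the off-diagonal entries as Dynkin edges (a single edge where a_ij = a_ji = -1; a double or triple edge where a_ij * a_ji = 2 or 3), the diagram is a chain of 3 nodes with a double edge at one end; the terminal node there is the unique short simple root (B_3). One simple-root ordering that puts it in standard form is (alpha_1, alpha_3, alpha_2). So the algebra is type B_3, i.e. so(7).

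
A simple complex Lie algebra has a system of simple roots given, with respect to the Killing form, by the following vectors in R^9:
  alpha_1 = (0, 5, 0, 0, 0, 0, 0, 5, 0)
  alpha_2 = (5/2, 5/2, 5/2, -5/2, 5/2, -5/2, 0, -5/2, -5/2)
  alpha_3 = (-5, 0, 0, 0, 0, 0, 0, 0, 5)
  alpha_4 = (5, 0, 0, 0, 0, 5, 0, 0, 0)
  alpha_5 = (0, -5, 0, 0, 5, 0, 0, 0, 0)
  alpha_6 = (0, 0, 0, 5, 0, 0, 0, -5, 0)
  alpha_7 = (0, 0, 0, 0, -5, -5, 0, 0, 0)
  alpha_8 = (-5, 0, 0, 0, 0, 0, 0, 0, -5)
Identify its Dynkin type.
Compute the Cartan integers a_ij = 2(alpha_i, alpha_j)/(alpha_j, alpha_j); the resulting 8x8 Cartan matrix is
[[2, 0, 0, 0, -1, -1, 0, 0], [0, 2, -1, 0, 0, 0, 0, 0], [0, -1, 2, -1, 0, 0, 0, 0], [0, 0, -1, 2, 0, 0, -1, -1], [-1, 0, 0, 0, 2, 0, -1, 0], [-1, 0, 0, 0, 0, 2, 0, 0], [0, 0, 0, -1, -1, 0, 2, 0], [0, 0, 0, -1, 0, 0, 0, 2]].
All simple roots have the same length, so the diagram is simply laced. The associated Dynkin diagram is a chain of 7 nodes with one extra node attached to the third node from one end (E_8), so the type is E_8.

E_8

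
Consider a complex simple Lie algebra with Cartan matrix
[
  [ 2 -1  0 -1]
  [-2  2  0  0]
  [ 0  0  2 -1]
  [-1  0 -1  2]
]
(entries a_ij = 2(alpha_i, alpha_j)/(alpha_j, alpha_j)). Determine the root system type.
The matrix has rank 4 with 2's on the diagonal. Reading the off-diagonal entries as Dynkin edges (a single edge where a_ij = a_ji = -1; a double or triple edge where a_ij * a_ji = 2 or 3), the diagram is a chain of 4 nodes with a double edge at one end; the terminal node there is the unique long simple root (C_4). One simple-root ordering that puts it in standard form is (alpha_3, alpha_4, alpha_1, alpha_2). So the algebra is type C_4, i.e. sp(8).

type C_4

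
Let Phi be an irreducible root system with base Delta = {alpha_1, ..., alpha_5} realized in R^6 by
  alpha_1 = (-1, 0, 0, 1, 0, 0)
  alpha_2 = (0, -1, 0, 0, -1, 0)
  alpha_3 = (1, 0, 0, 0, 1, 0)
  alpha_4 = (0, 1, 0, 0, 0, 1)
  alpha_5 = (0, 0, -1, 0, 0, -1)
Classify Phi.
Compute the Cartan integers a_ij = 2(alpha_i, alpha_j)/(alpha_j, alpha_j); the resulting 5x5 Cartan matrix is
[[2, 0, -1, 0, 0], [0, 2, -1, -1, 0], [-1, -1, 2, 0, 0], [0, -1, 0, 2, -1], [0, 0, 0, -1, 2]].
All simple roots have the same length, so the diagram is simply laced. The associated Dynkin diagram is a chain of 5 nodes with single edges (A_5), so the type is A_5 (the algebra sl(6)).

A5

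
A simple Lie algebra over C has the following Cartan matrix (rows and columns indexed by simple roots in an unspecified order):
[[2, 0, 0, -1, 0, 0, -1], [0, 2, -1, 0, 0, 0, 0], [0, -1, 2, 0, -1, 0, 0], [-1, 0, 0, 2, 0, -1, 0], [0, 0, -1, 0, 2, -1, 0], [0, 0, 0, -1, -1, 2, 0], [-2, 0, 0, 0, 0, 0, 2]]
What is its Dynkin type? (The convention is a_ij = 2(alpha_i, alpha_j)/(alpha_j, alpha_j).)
The matrix has rank 7 with 2's on the diagonal. Reading the off-diagonal entries as Dynkin edges (a single edge where a_ij = a_ji = -1; a double or triple edge where a_ij * a_ji = 2 or 3), the diagram is a chain of 7 nodes with a double edge at one end; the terminal node there is the unique long simple root (C_7). One simple-root ordering that puts it in standard form is (alpha_2, alpha_3, alpha_5, alpha_6, alpha_4, alpha_1, alpha_7). So the algebra is type C_7, i.e. sp(14).

type C_7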